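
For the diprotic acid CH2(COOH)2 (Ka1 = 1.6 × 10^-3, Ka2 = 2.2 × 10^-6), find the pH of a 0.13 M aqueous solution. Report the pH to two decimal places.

Ka1 ≫ Ka2, so treat the first dissociation as the only significant source of H+.
Ka1 = x²/(0.13 − x) = 1.6 × 10^-3
Solving the quadratic: x = (−Ka1 + √(Ka1² + 4·Ka1·C₀))/2 = 1.36 × 10^-2 M
pH = −log(1.36 × 10^-2) = 1.87

pH = 1.87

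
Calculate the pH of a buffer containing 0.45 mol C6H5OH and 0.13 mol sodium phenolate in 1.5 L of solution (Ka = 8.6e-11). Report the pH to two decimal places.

pH = 9.53

pKa = −log(8.6 × 10^-11) = 10.066
pH = pKa + log([A⁻]/[HA]) = 10.066 + log(0.13/0.45)
pH = 10.066 + (-0.539) = 9.53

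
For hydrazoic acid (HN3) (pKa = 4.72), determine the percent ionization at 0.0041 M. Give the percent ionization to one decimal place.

6.6%

HN3 ⇌ N3- + H+; let x = [H+] at equilibrium.
Ka = 10^(−4.72) = 1.91 × 10^-5
Solve x² + 1.91e-05x − 7.83e-08 = 0 → x = 2.70 × 10^-4 M
Fraction ionized = 2.70 × 10^-4 / 0.0041 = 0.0659 → 6.6%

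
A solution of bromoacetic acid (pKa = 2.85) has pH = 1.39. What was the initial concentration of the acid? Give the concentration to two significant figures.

[H+] = 10^(-1.39) = 4.07 × 10^-2 M = x
Ka = 10^(−2.85) = 1.41 × 10^-3
Ka = x²/(C₀ − x) ⇒ C₀ = x + x²/Ka
C₀ = 4.07 × 10^-2 + (4.07 × 10^-2)²/(1.41 × 10^-3) = 1.22 M

C₀ = 1.2 M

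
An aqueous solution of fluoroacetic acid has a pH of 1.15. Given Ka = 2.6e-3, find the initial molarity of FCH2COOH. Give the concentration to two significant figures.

[H+] = 10^(-1.15) = 7.08 × 10^-2 M = x
Ka = x²/(C₀ − x) ⇒ C₀ = x + x²/Ka
C₀ = 7.08 × 10^-2 + (7.08 × 10^-2)²/(2.6 × 10^-3) = 2.00 M

C₀ = 2.0 M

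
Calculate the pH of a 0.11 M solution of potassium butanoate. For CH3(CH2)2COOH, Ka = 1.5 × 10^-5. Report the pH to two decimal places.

pH = 8.93

CH3(CH2)2COO- is the conjugate base of the weak acid CH3(CH2)2COOH.
Kb = Kw/Ka = 1.0×10^-14 / 1.5 × 10^-5 = 6.67 × 10^-10
From the ICE table, Kb = x²/(0.11 − x) = 6.67 × 10^-10.
Since Kb ≪ C₀, x ≈ √(Kb·C₀) = 8.57 × 10^-6 M.
Check: 0.0078% ionized — well under 5%, approximation valid.
pOH = 5.07, so pH = 14.00 − pOH = 8.93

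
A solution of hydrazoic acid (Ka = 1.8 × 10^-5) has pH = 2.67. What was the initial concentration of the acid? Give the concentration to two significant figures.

[H+] = 10^(-2.67) = 2.14 × 10^-3 M = x
Ka = x²/(C₀ − x) ⇒ C₀ = x + x²/Ka
C₀ = 2.14 × 10^-3 + (2.14 × 10^-3)²/(1.8 × 10^-5) = 2.57 × 10^-1 M

C₀ = 2.6 × 10^-1 M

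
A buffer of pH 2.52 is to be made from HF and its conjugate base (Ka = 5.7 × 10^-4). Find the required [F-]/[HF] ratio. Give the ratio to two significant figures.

pKa = -log(5.7 × 10^-4) = 3.244
pH = pKa + log(r) ⇒ log(r) = 2.52 − 3.244 = -0.724
r = [F-]/[HF] = 10^(-0.724) = 0.189

ratio = 0.19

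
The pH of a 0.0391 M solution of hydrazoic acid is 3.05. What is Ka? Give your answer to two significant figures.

[H+] = 10^(-3.05) = 8.91 × 10^-4 M
At equilibrium [HA] = 0.0391 − 8.91 × 10^-4 = 3.82 × 10^-2 M
Ka = [H+][A-]/[HA] = (8.91 × 10^-4)² / 3.82 × 10^-2 = 2.1 × 10^-5

Ka = 2.1 × 10^-5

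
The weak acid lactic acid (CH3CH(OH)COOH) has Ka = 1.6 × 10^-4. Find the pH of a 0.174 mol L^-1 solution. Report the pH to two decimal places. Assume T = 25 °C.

CH3CH(OH)COOH ⇌ CH3CH(OH)COO- + H+
Let x = [H+] at equilibrium. Ka = x²/(0.174 − x).
Assume x ≪ 0.174: x ≈ √(1.6 × 10^-4 × 0.174) = 5.28 × 10^-3 M
Check: 3% ionized — well under 5%, approximation valid.
pH = −log(5.28 × 10^-3) = 2.28

pH = 2.28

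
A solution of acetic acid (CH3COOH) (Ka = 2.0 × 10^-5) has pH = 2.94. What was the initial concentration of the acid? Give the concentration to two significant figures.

[H+] = 10^(-2.94) = 1.15 × 10^-3 M = x
Ka = x²/(C₀ − x) ⇒ C₀ = x + x²/Ka
C₀ = 1.15 × 10^-3 + (1.15 × 10^-3)²/(2.0 × 10^-5) = 6.73 × 10^-2 M

C₀ = 6.7 × 10^-2 M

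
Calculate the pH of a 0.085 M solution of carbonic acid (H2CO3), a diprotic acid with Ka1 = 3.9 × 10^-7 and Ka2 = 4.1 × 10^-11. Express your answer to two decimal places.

pH = 3.74

Since Ka1 ≫ Ka2, the first ionization dominates [H+].
Ka1 = x²/(0.085 − x) = 3.9 × 10^-7
x ≈ √(3.9 × 10^-7 × 0.085) = 1.82 × 10^-4 M
pH = −log(1.82 × 10^-4) = 3.74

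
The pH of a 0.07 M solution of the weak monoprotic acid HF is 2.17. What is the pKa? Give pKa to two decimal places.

pKa = 3.14

[H+] = 10^(-2.17) = 6.76 × 10^-3 M
At equilibrium [HA] = 0.07 − 6.76 × 10^-3 = 6.32 × 10^-2 M
Ka = [H+][A-]/[HA] = (6.76 × 10^-3)² / 6.32 × 10^-2 = 7.23 × 10^-4
pKa = -log(7.23 × 10^-4) = 3.14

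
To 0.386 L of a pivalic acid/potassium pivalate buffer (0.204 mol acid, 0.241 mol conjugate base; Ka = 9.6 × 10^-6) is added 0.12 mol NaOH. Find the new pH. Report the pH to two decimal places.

After neutralization: n((CH3)3CCOOH) = 0.084 mol, n((CH3)3CCOO-) = 0.361 mol.
pKa = −log(9.6 × 10^-6) = 5.018
pH = pKa + log(n_(CH3)3CCOO-/n_(CH3)3CCOOH) = 5.018 + log(0.361/0.084) = 5.018 + (+0.633)

pH = 5.65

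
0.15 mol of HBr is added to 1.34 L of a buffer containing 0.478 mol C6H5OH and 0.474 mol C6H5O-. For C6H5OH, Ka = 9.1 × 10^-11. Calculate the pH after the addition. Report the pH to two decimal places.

pH = 9.75

Added H+ converts C6H5O- to C6H5OH: C6H5OH → 0.628 mol, C6H5O- → 0.324 mol.
pKa = −log(9.1 × 10^-11) = 10.041
Henderson–Hasselbalch with mole ratio 0.324/0.628: pH = 10.041 + (-0.287)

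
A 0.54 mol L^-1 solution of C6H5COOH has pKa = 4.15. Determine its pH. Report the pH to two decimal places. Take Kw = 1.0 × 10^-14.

C6H5COOH ⇌ C6H5COO- + H+
Ka = 10^(−4.15) = 7.08 × 10^-5
Let x = [H+] at equilibrium. Ka = x²/(0.54 − x).
Neglecting x in the denominator: x = √(7.08 × 10^-5 × 0.54) = 6.18 × 10^-3 M
(x/C₀ = 1.1% < 5%, so the approximation holds.)
pH = −log[H+] = −log(6.18 × 10^-3) = 2.21

pH = 2.21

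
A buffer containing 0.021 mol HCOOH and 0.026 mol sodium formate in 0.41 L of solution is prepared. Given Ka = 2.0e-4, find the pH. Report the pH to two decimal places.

pH = 3.79

pKa = −log(2.0 × 10^-4) = 3.699
pH = pKa + log([A⁻]/[HA]) = 3.699 + log(0.026/0.021)
pH = 3.699 + (+0.093) = 3.79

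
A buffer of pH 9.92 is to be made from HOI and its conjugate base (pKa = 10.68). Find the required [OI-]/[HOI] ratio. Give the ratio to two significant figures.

pH = pKa + log(r) ⇒ log(r) = 9.92 − 10.68 = -0.76
r = [OI-]/[HOI] = 10^(-0.76) = 0.174

ratio = 0.17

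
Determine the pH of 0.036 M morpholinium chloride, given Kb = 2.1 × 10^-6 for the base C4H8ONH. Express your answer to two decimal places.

C4H8ONH2+ is the conjugate acid of the weak base C4H8ONH.
Ka = Kw/Kb = 1.0×10^-14 / 2.1 × 10^-6 = 4.76 × 10^-9
From the ICE table, Ka = x²/(0.036 − x) = 4.76 × 10^-9.
Neglecting x in the denominator: x = √(4.76 × 10^-9 × 0.036) = 1.31 × 10^-5 M
pH = −log(1.31 × 10^-5) = 4.88

pH = 4.88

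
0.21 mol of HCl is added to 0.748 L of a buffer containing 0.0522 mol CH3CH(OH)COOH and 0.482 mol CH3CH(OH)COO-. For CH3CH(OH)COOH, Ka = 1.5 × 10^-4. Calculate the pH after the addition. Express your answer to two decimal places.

pH = 3.84

Added H+ converts CH3CH(OH)COO- to CH3CH(OH)COOH: CH3CH(OH)COOH → 0.262 mol, CH3CH(OH)COO- → 0.272 mol.
pKa = −log(1.5 × 10^-4) = 3.824
pH = pKa + log(n_CH3CH(OH)COO-/n_CH3CH(OH)COOH) = 3.824 + log(0.272/0.262) = 3.824 + (+0.016)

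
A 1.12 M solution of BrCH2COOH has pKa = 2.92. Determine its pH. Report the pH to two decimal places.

BrCH2COOH ⇌ BrCH2COO- + H+
Ka = 10^(−2.92) = 1.20 × 10^-3
Ka = [H+]²/(1.12 − [H+]) = 1.20 × 10^-3
Neglecting [H+] in the denominator: [H+] = √(1.20 × 10^-3 × 1.12) = 3.67 × 10^-2 M
Check: 3.3% ionized — well under 5%, approximation valid.
pH = −log(3.67 × 10^-2) = 1.44

pH = 1.44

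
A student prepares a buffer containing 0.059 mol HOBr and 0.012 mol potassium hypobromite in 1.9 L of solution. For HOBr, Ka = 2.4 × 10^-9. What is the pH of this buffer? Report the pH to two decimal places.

pKa = −log(2.4 × 10^-9) = 8.620
Using pH = pKa + log([base]/[acid]) with [base]/[acid] = 0.012/0.059:
pH = 8.620 + (-0.692) = 7.93

pH = 7.93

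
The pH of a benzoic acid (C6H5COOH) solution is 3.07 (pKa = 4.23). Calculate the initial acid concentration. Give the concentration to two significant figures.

C₀ = 1.3 × 10^-2 M

[H+] = 10^(-3.07) = 8.51 × 10^-4 M = x
Ka = 10^(−4.23) = 5.89 × 10^-5
Ka = x²/(C₀ − x) ⇒ C₀ = x + x²/Ka
C₀ = 8.51 × 10^-4 + (8.51 × 10^-4)²/(5.89 × 10^-5) = 1.31 × 10^-2 M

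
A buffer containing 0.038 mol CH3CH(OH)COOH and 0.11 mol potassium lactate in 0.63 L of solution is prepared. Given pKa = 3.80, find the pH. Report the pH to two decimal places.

Using pH = pKa + log([base]/[acid]) with [base]/[acid] = 0.11/0.038:
pH = 3.80 + (+0.462) = 4.26

pH = 4.26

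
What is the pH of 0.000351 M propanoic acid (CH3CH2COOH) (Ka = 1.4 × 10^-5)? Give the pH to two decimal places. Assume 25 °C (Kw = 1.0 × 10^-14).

pH = 4.20

CH3CH2COOH ⇌ CH3CH2COO- + H+
From the ICE table, Ka = x²/(0.000351 − x) = 1.4 × 10^-5.
The 5% rule fails; solving x² + Ka·x − Ka·C₀ = 0 exactly:
x = (−Ka + √(Ka² + 4·Ka·C₀))/2 = 6.34 × 10^-5 M
pH = −log[H+] = −log(6.34 × 10^-5) = 4.20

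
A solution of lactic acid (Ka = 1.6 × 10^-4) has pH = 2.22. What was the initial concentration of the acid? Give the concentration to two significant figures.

[H+] = 10^(-2.22) = 6.03 × 10^-3 M = x
Ka = x²/(C₀ − x) ⇒ C₀ = x + x²/Ka
C₀ = 6.03 × 10^-3 + (6.03 × 10^-3)²/(1.6 × 10^-4) = 2.33 × 10^-1 M

C₀ = 2.3 × 10^-1 M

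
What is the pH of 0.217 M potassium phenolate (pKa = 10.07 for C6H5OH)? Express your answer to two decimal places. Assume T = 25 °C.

C6H5O- is the conjugate base of the weak acid C6H5OH.
Ka = 10^(−10.07) = 8.51 × 10^-11
Kb = Kw/Ka = 1.0×10^-14 / 8.51 × 10^-11 = 1.18 × 10^-4
Kb = x²/(0.217 − x) = 1.18 × 10^-4
Neglecting x in the denominator: x = √(1.18 × 10^-4 × 0.217) = 5.06 × 10^-3 M
Check: 2.3% ionized — well under 5%, approximation valid.
pOH = 2.30, so pH = 14.00 − pOH = 11.70

pH = 11.70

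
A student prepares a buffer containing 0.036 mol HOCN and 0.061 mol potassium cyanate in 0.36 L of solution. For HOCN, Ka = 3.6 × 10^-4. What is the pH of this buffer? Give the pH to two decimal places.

pKa = −log(3.6 × 10^-4) = 3.444
pH = pKa + log([A⁻]/[HA]) = 3.444 + log(0.061/0.036)
pH = 3.444 + (+0.229) = 3.67

pH = 3.67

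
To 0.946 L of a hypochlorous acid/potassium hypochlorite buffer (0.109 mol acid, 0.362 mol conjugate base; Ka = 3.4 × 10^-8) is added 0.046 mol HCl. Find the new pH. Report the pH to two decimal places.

pH = 7.78

Added H+ converts OCl- to HOCl: HOCl → 0.155 mol, OCl- → 0.316 mol.
pKa = −log(3.4 × 10^-8) = 7.469
Henderson–Hasselbalch with mole ratio 0.316/0.155: pH = 7.469 + (+0.309)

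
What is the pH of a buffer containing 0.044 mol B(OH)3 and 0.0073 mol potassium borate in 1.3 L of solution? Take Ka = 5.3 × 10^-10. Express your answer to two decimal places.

pKa = −log(5.3 × 10^-10) = 9.276
pH = pKa + log([A⁻]/[HA]) = 9.276 + log(0.0073/0.044)
pH = 9.276 + (-0.780) = 8.50

pH = 8.50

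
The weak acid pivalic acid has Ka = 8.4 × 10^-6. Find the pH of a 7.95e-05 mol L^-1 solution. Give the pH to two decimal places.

pH = 4.66

(CH3)3CCOOH ⇌ (CH3)3CCOO- + H+
Let x = [H+] at equilibrium. Ka = x²/(7.95e-05 − x).
Here C₀/Ka ≈ 9.46, so the small-x approximation fails. Use the quadratic:
x = (−Ka + √(Ka² + 4·Ka·C₀))/2 = 2.20 × 10^-5 M
pH = −log[H+] = −log(2.20 × 10^-5) = 4.66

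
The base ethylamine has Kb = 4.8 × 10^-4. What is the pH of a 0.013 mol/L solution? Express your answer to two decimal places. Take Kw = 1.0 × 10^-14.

C2H5NH2 + H2O ⇌ C2H5NH3+ + OH-
Let x = [OH-] at equilibrium. Kb = x²/(0.013 − x).
Here C₀/Kb ≈ 27.1, so the small-x approximation fails. Use the quadratic:
x = [−0.00048 + √(0.00048² + 2.5e-05)]/2 = 2.27 × 10^-3 M
pOH = −log(2.27 × 10^-3) = 2.64; pH = 14.00 − 2.64 = 11.36

pH = 11.36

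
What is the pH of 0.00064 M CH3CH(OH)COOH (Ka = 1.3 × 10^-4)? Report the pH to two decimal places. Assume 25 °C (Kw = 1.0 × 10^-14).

CH3CH(OH)COOH ⇌ CH3CH(OH)COO- + H+
Ka = x²/(0.00064 − x) = 1.3 × 10^-4
The 5% rule fails; solving x² + Ka·x − Ka·C₀ = 0 exactly:
x = (−Ka + √(Ka² + 4·Ka·C₀))/2 = 2.31 × 10^-4 M
pH = −log(2.31 × 10^-4) = 3.64

pH = 3.64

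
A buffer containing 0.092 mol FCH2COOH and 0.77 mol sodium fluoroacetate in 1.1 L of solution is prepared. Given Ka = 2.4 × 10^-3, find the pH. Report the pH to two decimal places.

pKa = −log(2.4 × 10^-3) = 2.620
pH = pKa + log([A⁻]/[HA]) = 2.620 + log(0.77/0.092)
pH = 2.620 + (+0.923) = 3.54

pH = 3.54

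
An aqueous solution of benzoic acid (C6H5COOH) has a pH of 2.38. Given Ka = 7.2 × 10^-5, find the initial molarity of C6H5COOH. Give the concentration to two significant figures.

C₀ = 2.5 × 10^-1 M

[H+] = 10^(-2.38) = 4.17 × 10^-3 M = x
Ka = x²/(C₀ − x) ⇒ C₀ = x + x²/Ka
C₀ = 4.17 × 10^-3 + (4.17 × 10^-3)²/(7.2 × 10^-5) = 2.46 × 10^-1 M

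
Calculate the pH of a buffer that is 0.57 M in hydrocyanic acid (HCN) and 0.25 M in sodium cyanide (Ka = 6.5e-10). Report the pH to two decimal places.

pKa = −log(6.5 × 10^-10) = 9.187
Henderson–Hasselbalch: pH = pKa + log([CN-]/[HCN]) = 9.187 + log(0.25/0.57)
pH = 9.187 + (-0.358) = 8.83

pH = 8.83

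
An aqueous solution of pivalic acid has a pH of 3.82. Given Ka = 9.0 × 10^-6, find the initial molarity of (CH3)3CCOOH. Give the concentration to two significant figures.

C₀ = 2.7 × 10^-3 M

[H+] = 10^(-3.82) = 1.51 × 10^-4 M = x
Ka = x²/(C₀ − x) ⇒ C₀ = x + x²/Ka
C₀ = 1.51 × 10^-4 + (1.51 × 10^-4)²/(9.0 × 10^-6) = 2.68 × 10^-3 M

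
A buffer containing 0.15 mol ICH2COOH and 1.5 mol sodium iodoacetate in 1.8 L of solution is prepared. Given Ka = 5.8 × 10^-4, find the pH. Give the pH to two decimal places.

pKa = −log(5.8 × 10^-4) = 3.237
pH = pKa + log([A⁻]/[HA]) = 3.237 + log(1.5/0.15)
pH = 3.237 + (+1.000) = 4.24

pH = 4.24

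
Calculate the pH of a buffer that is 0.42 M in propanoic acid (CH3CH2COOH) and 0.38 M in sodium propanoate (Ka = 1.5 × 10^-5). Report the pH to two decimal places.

pH = 4.78

pKa = −log(1.5 × 10^-5) = 4.824
Henderson–Hasselbalch: pH = pKa + log([CH3CH2COO-]/[CH3CH2COOH]) = 4.824 + log(0.38/0.42)
pH = 4.824 + (-0.043) = 4.78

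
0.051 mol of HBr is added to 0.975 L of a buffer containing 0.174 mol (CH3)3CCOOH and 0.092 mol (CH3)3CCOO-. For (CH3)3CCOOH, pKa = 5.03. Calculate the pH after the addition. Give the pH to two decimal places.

Added H+ converts (CH3)3CCOO- to (CH3)3CCOOH: (CH3)3CCOOH → 0.225 mol, (CH3)3CCOO- → 0.041 mol.
Henderson–Hasselbalch with mole ratio 0.041/0.225: pH = 5.03 + (-0.739)

pH = 4.29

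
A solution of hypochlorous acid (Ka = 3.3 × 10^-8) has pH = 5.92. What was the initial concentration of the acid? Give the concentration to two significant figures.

[H+] = 10^(-5.92) = 1.20 × 10^-6 M = x
Ka = x²/(C₀ − x) ⇒ C₀ = x + x²/Ka
C₀ = 1.20 × 10^-6 + (1.20 × 10^-6)²/(3.3 × 10^-8) = 4.48 × 10^-5 M

C₀ = 4.5 × 10^-5 M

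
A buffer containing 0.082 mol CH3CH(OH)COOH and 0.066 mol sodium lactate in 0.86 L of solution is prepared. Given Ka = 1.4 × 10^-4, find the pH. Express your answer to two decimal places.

pKa = −log(1.4 × 10^-4) = 3.854
Using pH = pKa + log([base]/[acid]) with [base]/[acid] = 0.066/0.082:
pH = 3.854 + (-0.094) = 3.76

pH = 3.76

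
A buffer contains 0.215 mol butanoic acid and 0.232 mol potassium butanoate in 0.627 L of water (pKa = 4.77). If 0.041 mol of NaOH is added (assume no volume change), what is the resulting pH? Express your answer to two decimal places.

pH = 4.97

After neutralization: n(CH3(CH2)2COOH) = 0.174 mol, n(CH3(CH2)2COO-) = 0.273 mol.
pH = pKa + log(n_CH3(CH2)2COO-/n_CH3(CH2)2COOH) = 4.77 + log(0.273/0.174) = 4.77 + (+0.196)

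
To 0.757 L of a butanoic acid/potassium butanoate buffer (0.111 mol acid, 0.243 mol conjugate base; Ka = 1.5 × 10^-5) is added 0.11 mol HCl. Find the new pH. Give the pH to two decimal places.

pH = 4.60

Added H+ converts CH3(CH2)2COO- to CH3(CH2)2COOH: CH3(CH2)2COOH → 0.221 mol, CH3(CH2)2COO- → 0.133 mol.
pKa = −log(1.5 × 10^-5) = 4.824
Henderson–Hasselbalch with mole ratio 0.133/0.221: pH = 4.824 + (-0.221)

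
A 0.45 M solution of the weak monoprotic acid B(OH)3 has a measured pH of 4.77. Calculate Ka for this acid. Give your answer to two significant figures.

Ka = 6.4 × 10^-10

[H+] = 10^(-4.77) = 1.70 × 10^-5 M
At equilibrium [HA] = 0.45 − 1.70 × 10^-5 = 4.50 × 10^-1 M
Ka = [H+][A-]/[HA] = (1.70 × 10^-5)² / 4.50 × 10^-1 = 6.4 × 10^-10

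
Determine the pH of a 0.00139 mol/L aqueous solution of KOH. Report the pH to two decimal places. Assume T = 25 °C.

pH = 11.14

KOH is a strong base; [OH-] = 0.00139 M.
pOH = -log(0.00139) = 2.86
pH = 14.00 - 2.86 = 11.14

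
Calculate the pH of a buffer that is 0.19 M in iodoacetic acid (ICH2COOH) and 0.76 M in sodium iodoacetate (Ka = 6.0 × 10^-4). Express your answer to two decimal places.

pH = 3.82

pKa = −log(6.0 × 10^-4) = 3.222
pH = pKa + log([A⁻]/[HA]) = 3.222 + log(0.76/0.19)
pH = 3.222 + (+0.602) = 3.82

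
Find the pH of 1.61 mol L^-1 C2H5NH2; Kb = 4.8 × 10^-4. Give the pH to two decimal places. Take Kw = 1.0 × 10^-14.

C2H5NH2 + H2O ⇌ C2H5NH3+ + OH-
From the ICE table, Kb = x²/(1.61 − x) = 4.8 × 10^-4.
Neglecting x in the denominator: x = √(4.8 × 10^-4 × 1.61) = 2.78 × 10^-2 M
pOH = 1.56, so pH = 14.00 − pOH = 12.44

pH = 12.44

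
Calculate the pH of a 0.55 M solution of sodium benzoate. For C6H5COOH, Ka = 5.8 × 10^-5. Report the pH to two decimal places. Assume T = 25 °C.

pH = 8.99

C6H5COO- is the conjugate base of the weak acid C6H5COOH.
Kb = Kw/Ka = 1.0×10^-14 / 5.8 × 10^-5 = 1.72 × 10^-10
From the ICE table, Kb = [OH-]²/(0.55 − [OH-]) = 1.72 × 10^-10.
Assume [OH-] ≪ 0.55: [OH-] ≈ √(1.72 × 10^-10 × 0.55) = 9.73 × 10^-6 M
Check: 0.0018% ionized — well under 5%, approximation valid.
pOH = −log(9.73 × 10^-6) = 5.01; pH = 14.00 − 5.01 = 8.99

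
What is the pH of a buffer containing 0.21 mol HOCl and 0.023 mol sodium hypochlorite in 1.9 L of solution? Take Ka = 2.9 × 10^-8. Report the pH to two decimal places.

pKa = −log(2.9 × 10^-8) = 7.538
pH = pKa + log([A⁻]/[HA]) = 7.538 + log(0.023/0.21)
pH = 7.538 + (-0.960) = 6.58

pH = 6.58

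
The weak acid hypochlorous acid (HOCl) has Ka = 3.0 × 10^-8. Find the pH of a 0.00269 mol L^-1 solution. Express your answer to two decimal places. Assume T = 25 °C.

HOCl ⇌ OCl- + H+
From the ICE table, Ka = x²/(0.00269 − x) = 3.0 × 10^-8.
Assume x ≪ 0.00269: x ≈ √(3.0 × 10^-8 × 0.00269) = 8.98 × 10^-6 M
pH = −log(8.98 × 10^-6) = 5.05

pH = 5.05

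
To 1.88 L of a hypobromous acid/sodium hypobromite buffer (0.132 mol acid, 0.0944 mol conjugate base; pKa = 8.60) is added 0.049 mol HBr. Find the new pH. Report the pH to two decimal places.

After neutralization: n(HOBr) = 0.181 mol, n(OBr-) = 0.0454 mol.
pH = pKa + log(n_OBr-/n_HOBr) = 8.60 + log(0.0454/0.181) = 8.60 + (-0.601)

pH = 8.00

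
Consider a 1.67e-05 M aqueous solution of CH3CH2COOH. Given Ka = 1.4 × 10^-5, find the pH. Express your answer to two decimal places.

pH = 5.01

CH3CH2COOH ⇌ CH3CH2COO- + H+
Ka = [H+]²/(1.67e-05 − [H+]) = 1.4 × 10^-5
The 5% rule fails; solving [H+]² + Ka·[H+] − Ka·C₀ = 0 exactly:
[H+] = [−1.4e-05 + √(1.4e-05² + 9.35e-10)]/2 = 9.82 × 10^-6 M
pH = −log[H+] = −log(9.82 × 10^-6) = 5.01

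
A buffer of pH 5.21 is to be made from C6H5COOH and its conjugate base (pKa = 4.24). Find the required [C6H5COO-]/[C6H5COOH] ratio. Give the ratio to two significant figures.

pH = pKa + log(r) ⇒ log(r) = 5.21 − 4.24 = +0.97
r = [C6H5COO-]/[C6H5COOH] = 10^(+0.97) = 9.33

ratio = 9.3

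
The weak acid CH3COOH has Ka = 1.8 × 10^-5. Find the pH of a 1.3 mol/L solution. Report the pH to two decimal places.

CH3COOH ⇌ CH3COO- + H+
From the ICE table, Ka = [H+]²/(1.3 − [H+]) = 1.8 × 10^-5.
Assume [H+] ≪ 1.3: [H+] ≈ √(1.8 × 10^-5 × 1.3) = 4.84 × 10^-3 M
Check: 0.37% ionized — well under 5%, approximation valid.
pH = −log[H+] = −log(4.84 × 10^-3) = 2.32

pH = 2.32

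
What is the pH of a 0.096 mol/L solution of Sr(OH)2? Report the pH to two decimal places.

Sr(OH)2 is a strong base (each formula unit releases 2 OH-); [OH-] = 0.192 M.
pOH = -log(0.192) = 0.72
pH = 14.00 - 0.72 = 13.28

pH = 13.28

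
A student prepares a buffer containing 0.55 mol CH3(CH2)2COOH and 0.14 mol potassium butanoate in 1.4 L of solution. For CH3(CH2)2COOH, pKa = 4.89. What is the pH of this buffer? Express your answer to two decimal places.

pH = pKa + log([A⁻]/[HA]) = 4.89 + log(0.14/0.55)
pH = 4.89 + (-0.594) = 4.30

pH = 4.30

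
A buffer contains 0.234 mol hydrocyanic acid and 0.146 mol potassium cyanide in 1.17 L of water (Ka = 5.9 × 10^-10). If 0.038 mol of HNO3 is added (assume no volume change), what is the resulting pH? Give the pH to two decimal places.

After neutralization: n(HCN) = 0.272 mol, n(CN-) = 0.108 mol.
pKa = −log(5.9 × 10^-10) = 9.229
Henderson–Hasselbalch with mole ratio 0.108/0.272: pH = 9.229 + (-0.401)

pH = 8.83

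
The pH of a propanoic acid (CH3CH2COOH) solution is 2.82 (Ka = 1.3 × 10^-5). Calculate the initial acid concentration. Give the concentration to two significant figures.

C₀ = 1.8 × 10^-1 M

[H+] = 10^(-2.82) = 1.51 × 10^-3 M = x
Ka = x²/(C₀ − x) ⇒ C₀ = x + x²/Ka
C₀ = 1.51 × 10^-3 + (1.51 × 10^-3)²/(1.3 × 10^-5) = 1.77 × 10^-1 M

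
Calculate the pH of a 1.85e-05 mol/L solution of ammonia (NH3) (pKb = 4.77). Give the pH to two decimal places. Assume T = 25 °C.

pH = 9.05

NH3 + H2O ⇌ NH4+ + OH-
Kb = 10^(−4.77) = 1.70 × 10^-5
Kb = [OH-]²/(1.85e-05 − [OH-]) = 1.70 × 10^-5
Here C₀/Kb ≈ 1.09, so the small-[OH-] approximation fails. Use the quadratic:
[OH-] = [−1.7e-05 + √(1.7e-05² + 1.26e-09)]/2 = 1.12 × 10^-5 M
pOH = 4.95, so pH = 14.00 − pOH = 9.05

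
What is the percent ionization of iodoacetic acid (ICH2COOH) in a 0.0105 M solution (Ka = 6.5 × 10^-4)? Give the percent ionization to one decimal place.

22.0%

ICH2COOH ⇌ ICH2COO- + H+; let x = [H+] at equilibrium.
Solve x² + 0.00065x − 6.82e-06 = 0 → x = 2.31 × 10^-3 M
Fraction ionized = 2.31 × 10^-3 / 0.0105 = 0.2200 → 22.0%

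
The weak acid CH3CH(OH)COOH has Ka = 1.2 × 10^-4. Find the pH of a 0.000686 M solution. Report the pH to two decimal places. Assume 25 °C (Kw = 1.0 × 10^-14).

CH3CH(OH)COOH ⇌ CH3CH(OH)COO- + H+
Ka = [H+]²/(0.000686 − [H+]) = 1.2 × 10^-4
[H+] is not negligible relative to C₀; solve [H+]² + 0.00012·[H+] − 8.23e-08 = 0.
[H+] = (−Ka + √(Ka² + 4·Ka·C₀))/2 = 2.33 × 10^-4 M
pH = −log[H+] = −log(2.33 × 10^-4) = 3.63

pH = 3.63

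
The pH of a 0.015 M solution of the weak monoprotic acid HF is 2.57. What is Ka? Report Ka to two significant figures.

[H+] = 10^(-2.57) = 2.69 × 10^-3 M
At equilibrium [HA] = 0.015 − 2.69 × 10^-3 = 1.23 × 10^-2 M
Ka = [H+][A-]/[HA] = (2.69 × 10^-3)² / 1.23 × 10^-2 = 5.9 × 10^-4

Ka = 5.9 × 10^-4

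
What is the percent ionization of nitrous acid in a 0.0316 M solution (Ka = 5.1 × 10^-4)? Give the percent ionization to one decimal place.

11.9%

HNO2 ⇌ NO2- + H+; let x = [H+] at equilibrium.
Solve x² + 0.00051x − 1.61e-05 = 0 → x = 3.77 × 10^-3 M
% ionization = x/C₀ × 100% = 3.77 × 10^-3/0.0316 × 100% = 11.9%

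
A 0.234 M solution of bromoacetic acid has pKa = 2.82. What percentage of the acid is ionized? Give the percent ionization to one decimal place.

7.7%

BrCH2COOH ⇌ BrCH2COO- + H+; let x = [H+] at equilibrium.
Ka = 10^(−2.82) = 1.51 × 10^-3
Solve x² + 0.00151x − 0.000353 = 0 → x = 1.81 × 10^-2 M
% ionization = x/C₀ × 100% = 1.81 × 10^-2/0.234 × 100% = 7.7%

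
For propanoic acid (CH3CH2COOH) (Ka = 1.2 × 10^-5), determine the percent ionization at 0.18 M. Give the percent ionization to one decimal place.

CH3CH2COOH ⇌ CH3CH2COO- + H+; let x = [H+] at equilibrium.
x ≈ √(Ka·C₀) = √(1.2 × 10^-5 × 0.18) = 1.47 × 10^-3 M
% ionization = x/C₀ × 100% = 1.47 × 10^-3/0.18 × 100% = 0.8%

0.8%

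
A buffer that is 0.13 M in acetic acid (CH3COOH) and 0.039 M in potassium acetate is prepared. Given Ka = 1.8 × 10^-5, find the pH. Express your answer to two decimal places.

pKa = −log(1.8 × 10^-5) = 4.745
Henderson–Hasselbalch: pH = pKa + log([CH3COO-]/[CH3COOH]) = 4.745 + log(0.039/0.13)
pH = 4.745 + (-0.523) = 4.22

pH = 4.22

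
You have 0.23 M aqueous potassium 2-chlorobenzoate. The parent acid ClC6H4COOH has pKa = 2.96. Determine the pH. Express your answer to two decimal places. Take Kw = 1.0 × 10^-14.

pH = 8.16

ClC6H4COO- is the conjugate base of the weak acid ClC6H4COOH.
Ka = 10^(−2.96) = 1.10 × 10^-3
Kb = Kw/Ka = 1.0×10^-14 / 1.10 × 10^-3 = 9.09 × 10^-12
From the ICE table, Kb = x²/(0.23 − x) = 9.09 × 10^-12.
Neglecting x in the denominator: x = √(9.09 × 10^-12 × 0.23) = 1.45 × 10^-6 M
pOH = 5.84, so pH = 14.00 − pOH = 8.16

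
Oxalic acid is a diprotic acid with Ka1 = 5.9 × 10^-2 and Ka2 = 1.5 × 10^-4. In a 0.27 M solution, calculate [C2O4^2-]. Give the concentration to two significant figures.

First ionization gives [H+] ≈ [HC2O4-] = 1.00 × 10^-1 M.
Second step: Ka2 = [H+][C2O4^2-]/[HC2O4-] ≈ [C2O4^2-] (since [H+] ≈ [HC2O4-]).
So [C2O4^2-] ≈ Ka2.

1.5 × 10^-4 M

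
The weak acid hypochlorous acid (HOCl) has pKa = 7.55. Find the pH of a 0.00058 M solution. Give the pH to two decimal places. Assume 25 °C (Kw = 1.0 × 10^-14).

pH = 5.39

HOCl ⇌ OCl- + H+
Ka = 10^(−7.55) = 2.82 × 10^-8
From the ICE table, Ka = [H+]²/(0.00058 − [H+]) = 2.82 × 10^-8.
Neglecting [H+] in the denominator: [H+] = √(2.82 × 10^-8 × 0.00058) = 4.04 × 10^-6 M
Check: 0.7% ionized — well under 5%, approximation valid.
pH = −log(4.04 × 10^-6) = 5.39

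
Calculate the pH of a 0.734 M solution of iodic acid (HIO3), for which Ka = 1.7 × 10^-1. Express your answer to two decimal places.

pH = 0.56

HIO3 ⇌ IO3- + H+
From the ICE table, Ka = x²/(0.734 − x) = 1.7 × 10^-1.
Here C₀/Ka ≈ 4.32, so the small-x approximation fails. Use the quadratic:
x = (−Ka + √(Ka² + 4·Ka·C₀))/2 = 2.78 × 10^-1 M
pH = −log(2.78 × 10^-1) = 0.56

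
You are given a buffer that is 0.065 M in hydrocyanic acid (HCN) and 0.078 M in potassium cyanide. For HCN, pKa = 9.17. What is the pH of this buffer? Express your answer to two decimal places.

Henderson–Hasselbalch: pH = pKa + log([CN-]/[HCN]) = 9.17 + log(0.078/0.065)
pH = 9.17 + (+0.079) = 9.25

pH = 9.25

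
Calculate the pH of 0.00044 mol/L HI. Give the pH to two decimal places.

pH = 3.36

HI is a strong acid and dissociates completely, so [H+] = 0.00044 M.
pH = -log(0.00044) = 3.36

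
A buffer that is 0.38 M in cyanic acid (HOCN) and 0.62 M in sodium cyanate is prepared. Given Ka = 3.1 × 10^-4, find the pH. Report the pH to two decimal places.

pKa = −log(3.1 × 10^-4) = 3.509
pH = pKa + log([A⁻]/[HA]) = 3.509 + log(0.62/0.38)
pH = 3.509 + (+0.213) = 3.72

pH = 3.72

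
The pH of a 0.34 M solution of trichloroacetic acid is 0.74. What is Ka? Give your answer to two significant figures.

Ka = 2.1 × 10^-1

[H+] = 10^(-0.74) = 1.82 × 10^-1 M
At equilibrium [HA] = 0.34 − 1.82 × 10^-1 = 1.58 × 10^-1 M
Ka = [H+][A-]/[HA] = (1.82 × 10^-1)² / 1.58 × 10^-1 = 2.1 × 10^-1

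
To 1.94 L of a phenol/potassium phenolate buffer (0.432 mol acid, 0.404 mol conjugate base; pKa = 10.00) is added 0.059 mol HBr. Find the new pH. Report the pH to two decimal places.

pH = 9.85

After neutralization: n(C6H5OH) = 0.491 mol, n(C6H5O-) = 0.345 mol.
pH = pKa + log(n_C6H5O-/n_C6H5OH) = 10.00 + log(0.345/0.491) = 10.00 + (-0.153)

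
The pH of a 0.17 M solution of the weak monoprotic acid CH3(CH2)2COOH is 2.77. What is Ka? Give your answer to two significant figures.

[H+] = 10^(-2.77) = 1.70 × 10^-3 M
At equilibrium [HA] = 0.17 − 1.70 × 10^-3 = 1.68 × 10^-1 M
Ka = [H+][A-]/[HA] = (1.70 × 10^-3)² / 1.68 × 10^-1 = 1.7 × 10^-5

Ka = 1.7 × 10^-5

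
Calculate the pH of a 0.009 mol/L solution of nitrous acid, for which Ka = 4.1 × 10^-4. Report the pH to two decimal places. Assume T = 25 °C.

HNO2 ⇌ NO2- + H+
Ka = [H+]²/(0.009 − [H+]) = 4.1 × 10^-4
[H+] is not negligible relative to C₀; solve [H+]² + 0.00041·[H+] − 3.69e-06 = 0.
[H+] = (−Ka + √(Ka² + 4·Ka·C₀))/2 = 1.73 × 10^-3 M
pH = −log(1.73 × 10^-3) = 2.76

pH = 2.76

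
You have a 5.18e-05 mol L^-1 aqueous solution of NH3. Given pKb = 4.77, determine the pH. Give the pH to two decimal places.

pH = 9.35

NH3 + H2O ⇌ NH4+ + OH-
Kb = 10^(−4.77) = 1.70 × 10^-5
From the ICE table, Kb = [OH-]²/(5.18e-05 − [OH-]) = 1.70 × 10^-5.
The 5% rule fails; solving [OH-]² + Kb·[OH-] − Kb·C₀ = 0 exactly:
[OH-] = [−1.7e-05 + √(1.7e-05² + 3.52e-09)]/2 = 2.24 × 10^-5 M
pOH = −log(2.24 × 10^-5) = 4.65; pH = 14.00 − 4.65 = 9.35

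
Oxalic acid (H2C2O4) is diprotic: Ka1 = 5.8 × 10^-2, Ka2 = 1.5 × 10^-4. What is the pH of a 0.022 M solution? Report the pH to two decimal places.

pH = 1.77

Since Ka1 ≫ Ka2, the first ionization dominates [H+].
Ka1 = x²/(0.022 − x) = 5.8 × 10^-2
Solving the quadratic: x = (−Ka1 + √(Ka1² + 4·Ka1·C₀))/2 = 1.70 × 10^-2 M
pH = −log(1.70 × 10^-2) = 1.77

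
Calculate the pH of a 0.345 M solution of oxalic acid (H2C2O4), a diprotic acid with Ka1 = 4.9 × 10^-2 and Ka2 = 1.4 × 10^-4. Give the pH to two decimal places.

pH = 0.97

Ka1 ≫ Ka2, so treat the first dissociation as the only significant source of H+.
Ka1 = x²/(0.345 − x) = 4.9 × 10^-2
Solving the quadratic: x = (−Ka1 + √(Ka1² + 4·Ka1·C₀))/2 = 1.08 × 10^-1 M
pH = −log(1.08 × 10^-1) = 0.97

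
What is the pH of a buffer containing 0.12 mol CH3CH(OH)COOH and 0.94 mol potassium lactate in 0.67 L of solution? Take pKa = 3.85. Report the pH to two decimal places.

Henderson–Hasselbalch: pH = pKa + log([CH3CH(OH)COO-]/[CH3CH(OH)COOH]) = 3.85 + log(0.94/0.12)
pH = 3.85 + (+0.894) = 4.74

pH = 4.74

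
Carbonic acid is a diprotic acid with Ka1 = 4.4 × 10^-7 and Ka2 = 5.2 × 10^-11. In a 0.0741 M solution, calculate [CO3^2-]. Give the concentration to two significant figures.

5.2 × 10^-11 M

First ionization gives [H+] ≈ [HCO3-] = 1.81 × 10^-4 M.
Second step: Ka2 = [H+][CO3^2-]/[HCO3-] ≈ [CO3^2-] (since [H+] ≈ [HCO3-]).
So [CO3^2-] ≈ Ka2.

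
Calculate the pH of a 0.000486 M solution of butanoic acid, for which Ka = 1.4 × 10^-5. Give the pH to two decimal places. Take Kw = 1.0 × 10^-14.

pH = 4.12

CH3(CH2)2COOH ⇌ CH3(CH2)2COO- + H+
Ka = [H+]²/(0.000486 − [H+]) = 1.4 × 10^-5
The 5% rule fails; solving [H+]² + Ka·[H+] − Ka·C₀ = 0 exactly:
[H+] = (−Ka + √(Ka² + 4·Ka·C₀))/2 = 7.58 × 10^-5 M
pH = −log(7.58 × 10^-5) = 4.12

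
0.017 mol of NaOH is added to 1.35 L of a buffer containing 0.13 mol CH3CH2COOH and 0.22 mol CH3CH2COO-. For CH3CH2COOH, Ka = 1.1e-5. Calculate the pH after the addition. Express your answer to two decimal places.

pH = 5.28

After neutralization: n(CH3CH2COOH) = 0.113 mol, n(CH3CH2COO-) = 0.237 mol.
pKa = −log(1.1 × 10^-5) = 4.959
Henderson–Hasselbalch with mole ratio 0.237/0.113: pH = 4.959 + (+0.322)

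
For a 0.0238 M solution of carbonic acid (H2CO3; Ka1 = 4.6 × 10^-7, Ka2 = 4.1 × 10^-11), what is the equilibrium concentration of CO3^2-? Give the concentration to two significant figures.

First ionization gives [H+] ≈ [HCO3-] = 1.05 × 10^-4 M.
Second step: Ka2 = [H+][CO3^2-]/[HCO3-] ≈ [CO3^2-] (since [H+] ≈ [HCO3-]).
So [CO3^2-] ≈ Ka2.

4.1 × 10^-11 M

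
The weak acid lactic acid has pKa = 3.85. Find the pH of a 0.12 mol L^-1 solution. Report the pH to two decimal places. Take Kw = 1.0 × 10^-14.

pH = 2.39

CH3CH(OH)COOH ⇌ CH3CH(OH)COO- + H+
Ka = 10^(−3.85) = 1.41 × 10^-4
Ka = [H+]²/(0.12 − [H+]) = 1.41 × 10^-4
Assume [H+] ≪ 0.12: [H+] ≈ √(1.41 × 10^-4 × 0.12) = 4.11 × 10^-3 M
Check: 3.4% ionized — well under 5%, approximation valid.
pH = −log[H+] = −log(4.11 × 10^-3) = 2.39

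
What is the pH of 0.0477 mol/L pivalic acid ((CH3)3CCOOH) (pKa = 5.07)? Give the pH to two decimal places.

(CH3)3CCOOH ⇌ (CH3)3CCOO- + H+
Ka = 10^(−5.07) = 8.51 × 10^-6
Ka = [H+]²/(0.0477 − [H+]) = 8.51 × 10^-6
Since Ka ≪ C₀, [H+] ≈ √(Ka·C₀) = 6.37 × 10^-4 M.
([H+]/C₀ = 1.3% < 5%, so the approximation holds.)
pH = −log[H+] = −log(6.37 × 10^-4) = 3.20

pH = 3.20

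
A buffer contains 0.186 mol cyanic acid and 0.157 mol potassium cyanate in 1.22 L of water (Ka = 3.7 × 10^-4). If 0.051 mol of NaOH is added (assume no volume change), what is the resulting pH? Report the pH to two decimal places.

pH = 3.62

After neutralization: n(HOCN) = 0.135 mol, n(OCN-) = 0.208 mol.
pKa = −log(3.7 × 10^-4) = 3.432
Henderson–Hasselbalch with mole ratio 0.208/0.135: pH = 3.432 + (+0.188)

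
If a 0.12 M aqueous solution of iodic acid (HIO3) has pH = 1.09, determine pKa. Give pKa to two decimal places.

[H+] = 10^(-1.09) = 8.13 × 10^-2 M
At equilibrium [HA] = 0.12 − 8.13 × 10^-2 = 3.87 × 10^-2 M
Ka = [H+][A-]/[HA] = (8.13 × 10^-2)² / 3.87 × 10^-2 = 1.71 × 10^-1
pKa = -log(1.71 × 10^-1) = 0.77

pKa = 0.77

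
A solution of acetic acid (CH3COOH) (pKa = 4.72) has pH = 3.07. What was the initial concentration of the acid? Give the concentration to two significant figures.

[H+] = 10^(-3.07) = 8.51 × 10^-4 M = x
Ka = 10^(−4.72) = 1.91 × 10^-5
Ka = x²/(C₀ − x) ⇒ C₀ = x + x²/Ka
C₀ = 8.51 × 10^-4 + (8.51 × 10^-4)²/(1.91 × 10^-5) = 3.88 × 10^-2 M

C₀ = 3.9 × 10^-2 M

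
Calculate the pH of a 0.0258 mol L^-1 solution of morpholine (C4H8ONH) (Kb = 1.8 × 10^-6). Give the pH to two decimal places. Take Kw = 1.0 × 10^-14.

pH = 10.33

C4H8ONH + H2O ⇌ C4H8ONH2+ + OH-
From the ICE table, Kb = [OH-]²/(0.0258 − [OH-]) = 1.8 × 10^-6.
Since Kb ≪ C₀, [OH-] ≈ √(Kb·C₀) = 2.15 × 10^-4 M.
Check: 0.84% ionized — well under 5%, approximation valid.
pOH = −log(2.15 × 10^-4) = 3.67; pH = 14.00 − 3.67 = 10.33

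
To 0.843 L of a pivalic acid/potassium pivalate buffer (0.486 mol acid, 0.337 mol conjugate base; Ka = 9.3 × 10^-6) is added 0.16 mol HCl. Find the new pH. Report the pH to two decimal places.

pH = 4.47

Added H+ converts (CH3)3CCOO- to (CH3)3CCOOH: (CH3)3CCOOH → 0.646 mol, (CH3)3CCOO- → 0.177 mol.
pKa = −log(9.3 × 10^-6) = 5.032
pH = pKa + log(n_(CH3)3CCOO-/n_(CH3)3CCOOH) = 5.032 + log(0.177/0.646) = 5.032 + (-0.562)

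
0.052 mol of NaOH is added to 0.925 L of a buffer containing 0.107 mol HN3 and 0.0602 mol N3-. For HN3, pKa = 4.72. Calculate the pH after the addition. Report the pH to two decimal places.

pH = 5.03

After neutralization: n(HN3) = 0.055 mol, n(N3-) = 0.112 mol.
pH = pKa + log([A⁻]/[HA]) = 4.72 + log(0.112/0.055) = 4.72 +0.309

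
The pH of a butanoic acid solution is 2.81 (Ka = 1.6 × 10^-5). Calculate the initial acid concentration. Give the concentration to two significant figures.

C₀ = 1.5 × 10^-1 M

[H+] = 10^(-2.81) = 1.55 × 10^-3 M = x
Ka = x²/(C₀ − x) ⇒ C₀ = x + x²/Ka
C₀ = 1.55 × 10^-3 + (1.55 × 10^-3)²/(1.6 × 10^-5) = 1.52 × 10^-1 M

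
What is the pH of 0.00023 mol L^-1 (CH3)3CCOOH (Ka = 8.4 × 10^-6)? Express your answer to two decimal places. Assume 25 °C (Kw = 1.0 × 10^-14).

pH = 4.40

(CH3)3CCOOH ⇌ (CH3)3CCOO- + H+
Ka = [H+]²/(0.00023 − [H+]) = 8.4 × 10^-6
Here C₀/Ka ≈ 27.4, so the small-[H+] approximation fails. Use the quadratic:
[H+] = (−Ka + √(Ka² + 4·Ka·C₀))/2 = 4.00 × 10^-5 M
pH = −log(4.00 × 10^-5) = 4.40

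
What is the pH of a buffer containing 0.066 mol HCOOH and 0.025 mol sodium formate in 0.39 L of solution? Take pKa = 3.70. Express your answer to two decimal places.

pH = pKa + log([A⁻]/[HA]) = 3.70 + log(0.025/0.066)
pH = 3.70 + (-0.422) = 3.28

pH = 3.28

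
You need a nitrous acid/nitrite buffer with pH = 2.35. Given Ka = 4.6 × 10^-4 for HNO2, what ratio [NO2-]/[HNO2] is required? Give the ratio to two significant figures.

ratio = 0.10

pKa = -log(4.6 × 10^-4) = 3.337
pH = pKa + log(r) ⇒ log(r) = 2.35 − 3.337 = -0.987
r = [NO2-]/[HNO2] = 10^(-0.987) = 0.103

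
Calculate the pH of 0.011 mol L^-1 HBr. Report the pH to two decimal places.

pH = 1.96

HBr is a strong acid and dissociates completely, so [H+] = 0.011 M.
pH = -log(0.011) = 1.96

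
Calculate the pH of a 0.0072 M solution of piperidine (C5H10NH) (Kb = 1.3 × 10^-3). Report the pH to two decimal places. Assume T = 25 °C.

pH = 11.39

C5H10NH + H2O ⇌ C5H10NH2+ + OH-
From the ICE table, Kb = x²/(0.0072 − x) = 1.3 × 10^-3.
Here C₀/Kb ≈ 5.54, so the small-x approximation fails. Use the quadratic:
x = [−0.0013 + √(0.0013² + 3.74e-05)]/2 = 2.48 × 10^-3 M
pOH = −log(2.48 × 10^-3) = 2.61; pH = 14.00 − 2.61 = 11.39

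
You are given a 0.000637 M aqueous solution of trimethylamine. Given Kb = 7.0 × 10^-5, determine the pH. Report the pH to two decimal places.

pH = 10.25

(CH3)3N + H2O ⇌ (CH3)3NH+ + OH-
Kb = x²/(0.000637 − x) = 7.0 × 10^-5
The 5% rule fails; solving x² + Kb·x − Kb·C₀ = 0 exactly:
x = [−7e-05 + √(7e-05² + 1.78e-07)]/2 = 1.79 × 10^-4 M
pOH = 3.75, so pH = 14.00 − pOH = 10.25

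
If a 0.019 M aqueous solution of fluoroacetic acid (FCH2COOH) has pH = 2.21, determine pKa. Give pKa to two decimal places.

pKa = 2.53

[H+] = 10^(-2.21) = 6.17 × 10^-3 M
At equilibrium [HA] = 0.019 − 6.17 × 10^-3 = 1.28 × 10^-2 M
Ka = [H+][A-]/[HA] = (6.17 × 10^-3)² / 1.28 × 10^-2 = 2.97 × 10^-3
pKa = -log(2.97 × 10^-3) = 2.53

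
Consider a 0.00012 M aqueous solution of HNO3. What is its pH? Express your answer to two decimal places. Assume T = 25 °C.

pH = 3.92

HNO3 is a strong acid and dissociates completely, so [H+] = 0.00012 M.
pH = -log(0.00012) = 3.92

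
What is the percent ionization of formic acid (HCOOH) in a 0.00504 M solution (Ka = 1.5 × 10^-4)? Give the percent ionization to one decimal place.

HCOOH ⇌ HCOO- + H+; let x = [H+] at equilibrium.
Ka = x²/(C₀ − x); solving the quadratic gives x = 7.98 × 10^-4 M.
% ionization = x/C₀ × 100% = 7.98 × 10^-4/0.00504 × 100% = 15.8%

15.8%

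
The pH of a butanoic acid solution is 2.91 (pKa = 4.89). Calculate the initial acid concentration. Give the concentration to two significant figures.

C₀ = 1.2 × 10^-1 M

[H+] = 10^(-2.91) = 1.23 × 10^-3 M = x
Ka = 10^(−4.89) = 1.29 × 10^-5
Ka = x²/(C₀ − x) ⇒ C₀ = x + x²/Ka
C₀ = 1.23 × 10^-3 + (1.23 × 10^-3)²/(1.29 × 10^-5) = 1.19 × 10^-1 M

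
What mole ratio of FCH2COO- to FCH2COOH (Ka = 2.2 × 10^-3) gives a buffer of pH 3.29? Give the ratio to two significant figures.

pKa = -log(2.2 × 10^-3) = 2.658
pH = pKa + log(r) ⇒ log(r) = 3.29 − 2.658 = +0.632
r = [FCH2COO-]/[FCH2COOH] = 10^(+0.632) = 4.29

ratio = 4.3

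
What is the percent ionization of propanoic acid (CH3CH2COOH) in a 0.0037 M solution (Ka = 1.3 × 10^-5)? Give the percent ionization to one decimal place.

CH3CH2COOH ⇌ CH3CH2COO- + H+; let x = [H+] at equilibrium.
Ka = x²/(C₀ − x); solving the quadratic gives x = 2.13 × 10^-4 M.
Fraction ionized = 2.13 × 10^-4 / 0.0037 = 0.0576 → 5.8%

5.8%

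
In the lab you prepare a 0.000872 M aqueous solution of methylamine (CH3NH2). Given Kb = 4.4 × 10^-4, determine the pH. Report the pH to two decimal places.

CH3NH2 + H2O ⇌ CH3NH3+ + OH-
Kb = [OH-]²/(0.000872 − [OH-]) = 4.4 × 10^-4
[OH-] is not negligible relative to C₀; solve [OH-]² + 0.00044·[OH-] − 3.84e-07 = 0.
[OH-] = (−Kb + √(Kb² + 4·Kb·C₀))/2 = 4.37 × 10^-4 M
pOH = 3.36, so pH = 14.00 − pOH = 10.64

pH = 10.64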